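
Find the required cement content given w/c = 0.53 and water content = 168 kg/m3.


Cement = water / (w/c)
= 168 / 0.53
= 317.0 kg/m3

317.0


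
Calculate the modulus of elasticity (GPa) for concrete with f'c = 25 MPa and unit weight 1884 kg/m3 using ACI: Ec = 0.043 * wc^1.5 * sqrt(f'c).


Ec = 0.043 * 1884^1.5 * sqrt(25) / 1000
= 17.58 GPa

17.58


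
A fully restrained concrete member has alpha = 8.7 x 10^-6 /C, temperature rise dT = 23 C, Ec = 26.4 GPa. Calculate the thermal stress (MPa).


sigma = alpha * dT * Ec
= 8.7e-6 * 23 * 26.4 * 1000
= 5.283 MPa

5.283


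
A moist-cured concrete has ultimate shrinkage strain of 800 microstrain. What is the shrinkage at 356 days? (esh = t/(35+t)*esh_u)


esh(356) = 356 / (35 + 356) * 800
= 356 / 391 * 800
= 728.4 microstrain

728.4


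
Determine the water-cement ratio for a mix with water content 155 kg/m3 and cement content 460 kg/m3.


w/c = water / cement
w/c = 155 / 460 = 0.337

0.337


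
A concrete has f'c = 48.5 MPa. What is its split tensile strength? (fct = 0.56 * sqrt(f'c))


fct = 0.56 * sqrt(48.5)
= 0.56 * 6.964
= 3.9 MPa

3.9


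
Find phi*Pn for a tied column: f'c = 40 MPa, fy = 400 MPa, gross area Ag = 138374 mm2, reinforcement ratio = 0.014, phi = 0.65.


Ast = rho * Ag = 0.014 * 138374 = 1937.236 mm2
phi*Pn = 0.65 * 0.80 * (0.85 * 40 * (138374 - 1937.236) + 400 * 1937.236) / 1000
= 2815.15 kN

2815.15


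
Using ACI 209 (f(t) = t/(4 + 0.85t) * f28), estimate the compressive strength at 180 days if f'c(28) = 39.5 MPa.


f(180) = 180 / (4 + 0.85 * 180) * 39.5
= 180 / 157.0 * 39.5
= 45.29 MPa

45.29


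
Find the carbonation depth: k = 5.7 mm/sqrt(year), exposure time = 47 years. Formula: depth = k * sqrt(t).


depth = k * sqrt(t)
= 5.7 * sqrt(47)
= 39.08 mm

39.08


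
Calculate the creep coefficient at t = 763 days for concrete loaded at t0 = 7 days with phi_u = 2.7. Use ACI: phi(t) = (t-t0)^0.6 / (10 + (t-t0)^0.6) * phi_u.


dt = 763 - 7 = 756
phi = 756^0.6 / (10 + 756^0.6) * 2.7
= 2.274

2.274


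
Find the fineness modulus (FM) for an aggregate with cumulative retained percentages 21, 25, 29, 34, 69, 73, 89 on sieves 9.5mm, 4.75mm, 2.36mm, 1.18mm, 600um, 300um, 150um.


FM = sum(cumulative % retained) / 100
= 340 / 100
= 3.4

3.4


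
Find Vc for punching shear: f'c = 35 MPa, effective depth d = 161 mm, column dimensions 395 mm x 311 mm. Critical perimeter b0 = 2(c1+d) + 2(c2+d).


b0 = 2*(395 + 161) + 2*(311 + 161) = 2056 mm
Vc = 0.33 * sqrt(35) * 2056 * 161 / 1000
= 646.24 kN

646.24


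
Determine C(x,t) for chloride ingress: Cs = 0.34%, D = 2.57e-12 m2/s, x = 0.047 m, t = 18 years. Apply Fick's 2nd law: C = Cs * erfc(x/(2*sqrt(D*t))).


t_seconds = 18 * 365.25 * 24 * 3600 = 568036800.0 s
arg = 0.047 / (2 * sqrt(2.57e-12 * 568036800.0))
= 0.6151
erfc(0.6151) = 0.3844
C = 0.34 * 0.3844 = 0.1307%

0.1307


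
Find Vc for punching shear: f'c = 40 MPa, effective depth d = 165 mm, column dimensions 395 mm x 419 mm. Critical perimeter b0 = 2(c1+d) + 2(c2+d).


b0 = 2*(395 + 165) + 2*(419 + 165) = 2288 mm
Vc = 0.33 * sqrt(40) * 2288 * 165 / 1000
= 787.92 kN

787.92


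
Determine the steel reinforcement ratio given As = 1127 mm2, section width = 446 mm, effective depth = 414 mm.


rho = As / (b * d)
= 1127 / (446 * 414)
= 0.0061

0.0061


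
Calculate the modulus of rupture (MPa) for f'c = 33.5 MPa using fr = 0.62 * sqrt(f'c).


fr = 0.62 * sqrt(33.5)
= 3.589 MPa

3.589


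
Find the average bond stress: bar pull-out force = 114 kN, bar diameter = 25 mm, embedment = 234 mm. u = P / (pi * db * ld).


u = P / (pi * db * ld)
= 114 * 1000 / (pi * 25 * 234)
= 6.203 MPa

6.203


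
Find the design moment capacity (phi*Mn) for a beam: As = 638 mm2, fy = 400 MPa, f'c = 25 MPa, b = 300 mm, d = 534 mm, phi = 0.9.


a = As * fy / (0.85 * f'c * b)
= 638 * 400 / (0.85 * 25 * 300)
= 40.0314 mm
Mn = As * fy * (d - a/2) / 10^6
= 131.1688 kN-m
phi*Mn = 0.9 * 131.1688 = 118.05 kN-m

118.05


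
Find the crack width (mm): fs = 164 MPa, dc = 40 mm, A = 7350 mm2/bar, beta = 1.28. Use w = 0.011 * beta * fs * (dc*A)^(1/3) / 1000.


w = 0.011 * beta * fs * (dc * A)^(1/3) / 1000
= 0.011 * 1.28 * 164 * (40 * 7350)^(1/3) / 1000
= 0.154 mm

0.154


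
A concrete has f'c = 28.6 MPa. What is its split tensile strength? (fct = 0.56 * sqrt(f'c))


fct = 0.56 * sqrt(28.6)
= 0.56 * 5.348
= 2.995 MPa

2.995


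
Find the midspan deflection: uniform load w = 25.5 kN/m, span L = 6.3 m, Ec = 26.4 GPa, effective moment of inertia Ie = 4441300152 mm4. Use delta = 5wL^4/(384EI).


Convert: L = 6.3 m = 6300 mm, Ec = 26.4 GPa = 26400 MPa
delta = 5 * 25.5 * 6300^4 / (384 * 26400 * 4441300152)
= 4.46 mm

4.46


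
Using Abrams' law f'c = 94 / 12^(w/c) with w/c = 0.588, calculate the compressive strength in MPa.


f'c = 94 / 12^0.588
= 94 / 4.311
= 21.81 MPa

21.81


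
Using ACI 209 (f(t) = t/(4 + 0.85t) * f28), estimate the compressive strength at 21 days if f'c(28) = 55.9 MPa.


f(21) = 21 / (4 + 0.85 * 21) * 55.9
= 21 / 21.85 * 55.9
= 53.73 MPa

53.73


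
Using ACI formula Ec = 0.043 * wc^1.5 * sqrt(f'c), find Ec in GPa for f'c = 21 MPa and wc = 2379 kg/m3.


Ec = 0.043 * 2379^1.5 * sqrt(21) / 1000
= 22.86 GPa

22.86


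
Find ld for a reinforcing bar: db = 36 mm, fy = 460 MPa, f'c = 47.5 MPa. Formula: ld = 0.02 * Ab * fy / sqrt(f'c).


Ab = pi * 36^2 / 4 = 1017.876 mm2
ld = 0.02 * 1017.876 * 460 / sqrt(47.5)
= 1358.7 mm

1358.7


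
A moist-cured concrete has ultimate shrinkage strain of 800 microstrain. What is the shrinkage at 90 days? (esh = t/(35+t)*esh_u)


esh(90) = 90 / (35 + 90) * 800
= 90 / 125 * 800
= 576.0 microstrain

576.0


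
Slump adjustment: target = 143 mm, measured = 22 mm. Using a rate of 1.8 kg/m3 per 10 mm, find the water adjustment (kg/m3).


Difference = 143 - 22 = 121 mm
Water adjustment = 121 * 1.8 / 10 = 21.8 kg/m3

21.8


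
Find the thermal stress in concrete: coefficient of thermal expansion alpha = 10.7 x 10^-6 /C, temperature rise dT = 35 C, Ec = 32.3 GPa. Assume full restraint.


sigma = alpha * dT * Ec
= 10.7e-6 * 35 * 32.3 * 1000
= 12.096 MPa

12.096


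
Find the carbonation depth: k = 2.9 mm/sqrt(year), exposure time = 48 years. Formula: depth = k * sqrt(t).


depth = k * sqrt(t)
= 2.9 * sqrt(48)
= 20.09 mm

20.09


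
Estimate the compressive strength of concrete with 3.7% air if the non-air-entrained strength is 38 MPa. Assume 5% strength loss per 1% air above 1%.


Strength loss = (3.7 - 1) * 5 = 13.5%
f'c = 38 * (1 - 13.5/100)
= 32.87 MPa

32.87


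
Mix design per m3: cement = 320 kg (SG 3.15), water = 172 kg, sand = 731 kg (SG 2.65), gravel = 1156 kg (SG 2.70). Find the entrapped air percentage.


Vol cement = 320 / (3.15 * 1000) = 0.101587 m3
Vol water = 172 / 1000 = 0.172 m3
Vol sand = 731 / (2.65 * 1000) = 0.275849 m3
Vol gravel = 1156 / (2.70 * 1000) = 0.428148 m3
Total solid + water volume = 0.977585 m3
Air = (1 - 0.977585) * 100 = 2.24%

2.24


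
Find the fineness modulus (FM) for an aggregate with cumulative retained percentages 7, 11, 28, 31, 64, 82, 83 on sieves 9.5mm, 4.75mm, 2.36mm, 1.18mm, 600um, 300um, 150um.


FM = sum(cumulative % retained) / 100
= 306 / 100
= 3.06

3.06


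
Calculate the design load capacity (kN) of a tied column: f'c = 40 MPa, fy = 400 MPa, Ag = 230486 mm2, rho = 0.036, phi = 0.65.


Ast = rho * Ag = 0.036 * 230486 = 8297.496 mm2
phi*Pn = 0.65 * 0.80 * (0.85 * 40 * (230486 - 8297.496) + 400 * 8297.496) / 1000
= 5654.17 kN

5654.17


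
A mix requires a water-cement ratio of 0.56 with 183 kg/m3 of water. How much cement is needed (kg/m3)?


Cement = water / (w/c)
= 183 / 0.56
= 326.8 kg/m3

326.8


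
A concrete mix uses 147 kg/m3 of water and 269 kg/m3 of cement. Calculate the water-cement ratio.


w/c = water / cement
w/c = 147 / 269 = 0.546

0.546


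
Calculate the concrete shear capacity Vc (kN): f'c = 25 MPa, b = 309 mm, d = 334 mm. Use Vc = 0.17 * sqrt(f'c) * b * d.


Vc = 0.17 * sqrt(25) * 309 * 334 / 1000
= 87.73 kN

87.73


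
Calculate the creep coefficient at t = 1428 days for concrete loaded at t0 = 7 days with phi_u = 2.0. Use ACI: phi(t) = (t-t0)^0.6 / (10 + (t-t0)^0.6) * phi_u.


dt = 1428 - 7 = 1421
phi = 1421^0.6 / (10 + 1421^0.6) * 2.0
= 1.772

1.772


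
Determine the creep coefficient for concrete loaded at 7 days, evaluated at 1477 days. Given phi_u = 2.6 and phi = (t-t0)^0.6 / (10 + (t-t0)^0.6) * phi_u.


dt = 1477 - 7 = 1470
phi = 1470^0.6 / (10 + 1470^0.6) * 2.6
= 2.31

2.31


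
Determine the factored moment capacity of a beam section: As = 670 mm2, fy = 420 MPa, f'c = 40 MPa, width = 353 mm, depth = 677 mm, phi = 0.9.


a = As * fy / (0.85 * f'c * b)
= 670 * 420 / (0.85 * 40 * 353)
= 23.4461 mm
Mn = As * fy * (d - a/2) / 10^6
= 187.2089 kN-m
phi*Mn = 0.9 * 187.2089 = 168.49 kN-m

168.49


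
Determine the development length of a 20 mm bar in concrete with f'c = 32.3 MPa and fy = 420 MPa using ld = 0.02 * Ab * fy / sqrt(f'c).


Ab = pi * 20^2 / 4 = 314.159 mm2
ld = 0.02 * 314.159 * 420 / sqrt(32.3)
= 464.3 mm

464.3


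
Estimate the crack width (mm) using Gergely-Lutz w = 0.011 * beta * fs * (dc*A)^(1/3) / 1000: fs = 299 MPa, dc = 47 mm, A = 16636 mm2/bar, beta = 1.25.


w = 0.011 * beta * fs * (dc * A)^(1/3) / 1000
= 0.011 * 1.25 * 299 * (47 * 16636)^(1/3) / 1000
= 0.379 mm

0.379


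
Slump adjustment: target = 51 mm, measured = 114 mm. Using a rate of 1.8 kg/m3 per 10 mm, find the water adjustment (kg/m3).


Difference = 51 - 114 = -63 mm
Water adjustment = -63 * 1.8 / 10 = -11.3 kg/m3

-11.3


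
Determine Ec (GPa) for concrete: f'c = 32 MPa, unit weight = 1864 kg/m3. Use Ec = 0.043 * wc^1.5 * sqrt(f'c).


Ec = 0.043 * 1864^1.5 * sqrt(32) / 1000
= 19.58 GPa

19.58


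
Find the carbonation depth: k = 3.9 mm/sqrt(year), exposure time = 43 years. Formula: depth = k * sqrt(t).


depth = k * sqrt(t)
= 3.9 * sqrt(43)
= 25.57 mm

25.57


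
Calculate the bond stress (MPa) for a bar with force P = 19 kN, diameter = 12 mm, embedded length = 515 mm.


u = P / (pi * db * ld)
= 19 * 1000 / (pi * 12 * 515)
= 0.979 MPa

0.979


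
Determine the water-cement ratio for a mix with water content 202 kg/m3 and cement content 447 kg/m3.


w/c = water / cement
w/c = 202 / 447 = 0.452

0.452


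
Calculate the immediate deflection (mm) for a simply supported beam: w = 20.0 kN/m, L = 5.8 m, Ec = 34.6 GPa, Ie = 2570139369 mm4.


Convert: L = 5.8 m = 5800 mm, Ec = 34.6 GPa = 34600 MPa
delta = 5 * 20.0 * 5800^4 / (384 * 34600 * 2570139369)
= 3.31 mm

3.31


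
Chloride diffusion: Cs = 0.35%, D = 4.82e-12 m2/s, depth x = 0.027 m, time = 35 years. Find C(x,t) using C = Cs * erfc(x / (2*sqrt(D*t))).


t_seconds = 35 * 365.25 * 24 * 3600 = 1104516000.0 s
arg = 0.027 / (2 * sqrt(4.82e-12 * 1104516000.0))
= 0.185
erfc(0.185) = 0.7936
C = 0.35 * 0.7936 = 0.2778%

0.2778


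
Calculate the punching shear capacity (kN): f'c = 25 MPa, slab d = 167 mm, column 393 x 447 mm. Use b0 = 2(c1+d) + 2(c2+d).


b0 = 2*(393 + 167) + 2*(447 + 167) = 2348 mm
Vc = 0.33 * sqrt(25) * 2348 * 167 / 1000
= 646.99 kN

646.99


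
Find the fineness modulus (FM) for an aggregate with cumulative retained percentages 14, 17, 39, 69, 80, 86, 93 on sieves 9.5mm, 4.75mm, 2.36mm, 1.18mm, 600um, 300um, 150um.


FM = sum(cumulative % retained) / 100
= 398 / 100
= 3.98

3.98


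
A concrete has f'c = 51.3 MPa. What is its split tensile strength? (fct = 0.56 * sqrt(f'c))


fct = 0.56 * sqrt(51.3)
= 0.56 * 7.162
= 4.011 MPa

4.011


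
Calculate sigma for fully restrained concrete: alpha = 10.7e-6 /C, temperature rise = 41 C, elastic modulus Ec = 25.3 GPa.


sigma = alpha * dT * Ec
= 10.7e-6 * 41 * 25.3 * 1000
= 11.099 MPa

11.099


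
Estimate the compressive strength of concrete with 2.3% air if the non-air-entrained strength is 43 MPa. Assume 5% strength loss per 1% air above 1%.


Strength loss = (2.3 - 1) * 5 = 6.5%
f'c = 43 * (1 - 6.5/100)
= 40.21 MPa

40.21


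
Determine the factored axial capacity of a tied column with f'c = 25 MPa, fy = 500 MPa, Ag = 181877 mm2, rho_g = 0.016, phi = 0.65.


Ast = rho * Ag = 0.016 * 181877 = 2910.032 mm2
phi*Pn = 0.65 * 0.80 * (0.85 * 25 * (181877 - 2910.032) + 500 * 2910.032) / 1000
= 2734.19 kN

2734.19


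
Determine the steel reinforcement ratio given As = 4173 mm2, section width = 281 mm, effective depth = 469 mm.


rho = As / (b * d)
= 4173 / (281 * 469)
= 0.0317

0.0317


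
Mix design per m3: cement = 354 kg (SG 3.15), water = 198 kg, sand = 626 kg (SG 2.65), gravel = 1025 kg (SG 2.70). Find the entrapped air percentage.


Vol cement = 354 / (3.15 * 1000) = 0.112381 m3
Vol water = 198 / 1000 = 0.198 m3
Vol sand = 626 / (2.65 * 1000) = 0.236226 m3
Vol gravel = 1025 / (2.70 * 1000) = 0.37963 m3
Total solid + water volume = 0.926237 m3
Air = (1 - 0.926237) * 100 = 7.38%

7.38


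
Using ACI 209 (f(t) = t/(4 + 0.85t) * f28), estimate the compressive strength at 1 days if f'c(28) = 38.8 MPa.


f(1) = 1 / (4 + 0.85 * 1) * 38.8
= 1 / 4.85 * 38.8
= 8.0 MPa

8.0


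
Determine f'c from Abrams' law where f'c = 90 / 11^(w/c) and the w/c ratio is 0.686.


f'c = 90 / 11^0.686
= 90 / 5.181
= 17.37 MPa

17.37


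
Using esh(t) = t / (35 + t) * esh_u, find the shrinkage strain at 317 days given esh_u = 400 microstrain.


esh(317) = 317 / (35 + 317) * 400
= 317 / 352 * 400
= 360.2 microstrain

360.2


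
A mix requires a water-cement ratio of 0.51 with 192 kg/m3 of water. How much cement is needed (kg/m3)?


Cement = water / (w/c)
= 192 / 0.51
= 376.5 kg/m3

376.5


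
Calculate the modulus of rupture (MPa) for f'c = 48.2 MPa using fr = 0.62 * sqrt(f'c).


fr = 0.62 * sqrt(48.2)
= 4.304 MPa

4.304


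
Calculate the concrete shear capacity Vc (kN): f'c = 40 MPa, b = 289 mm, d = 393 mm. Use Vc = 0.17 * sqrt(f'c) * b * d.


Vc = 0.17 * sqrt(40) * 289 * 393 / 1000
= 122.12 kN

122.12


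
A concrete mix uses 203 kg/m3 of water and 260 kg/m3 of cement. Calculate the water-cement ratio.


w/c = water / cement
w/c = 203 / 260 = 0.781

0.781


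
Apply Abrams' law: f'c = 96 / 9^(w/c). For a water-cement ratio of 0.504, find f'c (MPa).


f'c = 96 / 9^0.504
= 96 / 3.026
= 31.72 MPa

31.72


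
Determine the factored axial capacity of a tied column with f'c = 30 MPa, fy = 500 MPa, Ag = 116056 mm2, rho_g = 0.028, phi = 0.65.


Ast = rho * Ag = 0.028 * 116056 = 3249.568 mm2
phi*Pn = 0.65 * 0.80 * (0.85 * 30 * (116056 - 3249.568) + 500 * 3249.568) / 1000
= 2340.7 kN

2340.7


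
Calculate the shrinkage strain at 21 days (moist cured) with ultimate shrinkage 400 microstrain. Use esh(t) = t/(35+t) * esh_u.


esh(21) = 21 / (35 + 21) * 400
= 21 / 56 * 400
= 150.0 microstrain

150.0


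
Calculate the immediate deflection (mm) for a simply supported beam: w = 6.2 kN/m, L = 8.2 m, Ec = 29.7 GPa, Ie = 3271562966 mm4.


Convert: L = 8.2 m = 8200 mm, Ec = 29.7 GPa = 29700 MPa
delta = 5 * 6.2 * 8200^4 / (384 * 29700 * 3271562966)
= 3.76 mm

3.76


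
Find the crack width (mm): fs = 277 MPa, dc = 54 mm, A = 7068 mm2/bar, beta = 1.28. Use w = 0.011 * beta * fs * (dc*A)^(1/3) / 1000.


w = 0.011 * beta * fs * (dc * A)^(1/3) / 1000
= 0.011 * 1.28 * 277 * (54 * 7068)^(1/3) / 1000
= 0.283 mm

0.283


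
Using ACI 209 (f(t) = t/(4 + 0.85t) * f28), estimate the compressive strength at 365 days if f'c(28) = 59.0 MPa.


f(365) = 365 / (4 + 0.85 * 365) * 59.0
= 365 / 314.25 * 59.0
= 68.53 MPa

68.53


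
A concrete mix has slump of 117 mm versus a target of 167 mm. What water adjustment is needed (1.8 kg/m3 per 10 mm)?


Difference = 167 - 117 = 50 mm
Water adjustment = 50 * 1.8 / 10 = 9.0 kg/m3

9.0


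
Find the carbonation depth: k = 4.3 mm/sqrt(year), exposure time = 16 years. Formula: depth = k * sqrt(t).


depth = k * sqrt(t)
= 4.3 * sqrt(16)
= 17.2 mm

17.2


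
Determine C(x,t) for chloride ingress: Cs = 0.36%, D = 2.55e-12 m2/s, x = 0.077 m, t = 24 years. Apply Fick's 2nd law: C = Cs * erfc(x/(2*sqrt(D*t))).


t_seconds = 24 * 365.25 * 24 * 3600 = 757382400.0 s
arg = 0.077 / (2 * sqrt(2.55e-12 * 757382400.0))
= 0.8761
erfc(0.8761) = 0.2154
C = 0.36 * 0.2154 = 0.0775%

0.0775


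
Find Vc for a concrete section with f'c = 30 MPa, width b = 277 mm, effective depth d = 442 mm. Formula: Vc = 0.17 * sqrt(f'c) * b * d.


Vc = 0.17 * sqrt(30) * 277 * 442 / 1000
= 114.0 kN

114.0


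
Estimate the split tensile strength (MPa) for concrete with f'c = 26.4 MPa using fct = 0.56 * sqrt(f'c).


fct = 0.56 * sqrt(26.4)
= 0.56 * 5.138
= 2.877 MPa

2.877


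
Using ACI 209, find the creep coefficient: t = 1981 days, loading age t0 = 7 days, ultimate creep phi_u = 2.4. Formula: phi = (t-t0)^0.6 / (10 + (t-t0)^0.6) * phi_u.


dt = 1981 - 7 = 1974
phi = 1974^0.6 / (10 + 1974^0.6) * 2.4
= 2.171

2.171


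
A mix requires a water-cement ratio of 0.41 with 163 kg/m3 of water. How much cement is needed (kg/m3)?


Cement = water / (w/c)
= 163 / 0.41
= 397.6 kg/m3

397.6


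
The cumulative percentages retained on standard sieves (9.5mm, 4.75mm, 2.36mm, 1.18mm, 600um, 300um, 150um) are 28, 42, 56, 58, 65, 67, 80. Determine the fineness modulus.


FM = sum(cumulative % retained) / 100
= 396 / 100
= 3.96

3.96


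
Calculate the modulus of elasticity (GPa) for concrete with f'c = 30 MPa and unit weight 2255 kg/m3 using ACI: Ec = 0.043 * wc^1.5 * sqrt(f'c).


Ec = 0.043 * 2255^1.5 * sqrt(30) / 1000
= 25.22 GPa

25.22


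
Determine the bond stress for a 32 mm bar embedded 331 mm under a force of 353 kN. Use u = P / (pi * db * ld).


u = P / (pi * db * ld)
= 353 * 1000 / (pi * 32 * 331)
= 10.608 MPa

10.608


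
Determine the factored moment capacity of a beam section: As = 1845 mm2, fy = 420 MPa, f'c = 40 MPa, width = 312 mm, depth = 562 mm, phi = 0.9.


a = As * fy / (0.85 * f'c * b)
= 1845 * 420 / (0.85 * 40 * 312)
= 73.0486 mm
Mn = As * fy * (d - a/2) / 10^6
= 407.1911 kN-m
phi*Mn = 0.9 * 407.1911 = 366.47 kN-m

366.47


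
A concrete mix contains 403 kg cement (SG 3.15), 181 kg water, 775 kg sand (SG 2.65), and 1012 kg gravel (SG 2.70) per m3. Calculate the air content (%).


Vol cement = 403 / (3.15 * 1000) = 0.127937 m3
Vol water = 181 / 1000 = 0.181 m3
Vol sand = 775 / (2.65 * 1000) = 0.292453 m3
Vol gravel = 1012 / (2.70 * 1000) = 0.374815 m3
Total solid + water volume = 0.976204 m3
Air = (1 - 0.976204) * 100 = 2.38%

2.38


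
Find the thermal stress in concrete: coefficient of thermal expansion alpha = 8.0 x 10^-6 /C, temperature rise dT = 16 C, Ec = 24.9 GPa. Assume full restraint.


sigma = alpha * dT * Ec
= 8.0e-6 * 16 * 24.9 * 1000
= 3.187 MPa

3.187


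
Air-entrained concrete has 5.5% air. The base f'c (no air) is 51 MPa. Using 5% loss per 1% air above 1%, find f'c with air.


Strength loss = (5.5 - 1) * 5 = 22.5%
f'c = 51 * (1 - 22.5/100)
= 39.52 MPa

39.52


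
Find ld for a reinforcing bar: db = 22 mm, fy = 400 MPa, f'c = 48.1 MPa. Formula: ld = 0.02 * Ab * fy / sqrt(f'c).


Ab = pi * 22^2 / 4 = 380.133 mm2
ld = 0.02 * 380.133 * 400 / sqrt(48.1)
= 438.5 mm

438.5


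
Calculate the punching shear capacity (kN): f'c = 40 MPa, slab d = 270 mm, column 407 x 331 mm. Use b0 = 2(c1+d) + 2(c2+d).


b0 = 2*(407 + 270) + 2*(331 + 270) = 2556 mm
Vc = 0.33 * sqrt(40) * 2556 * 270 / 1000
= 1440.35 kN

1440.35


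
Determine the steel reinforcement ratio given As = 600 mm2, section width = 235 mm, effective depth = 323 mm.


rho = As / (b * d)
= 600 / (235 * 323)
= 0.0079

0.0079


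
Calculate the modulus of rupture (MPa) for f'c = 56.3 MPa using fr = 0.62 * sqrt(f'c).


fr = 0.62 * sqrt(56.3)
= 4.652 MPa

4.652


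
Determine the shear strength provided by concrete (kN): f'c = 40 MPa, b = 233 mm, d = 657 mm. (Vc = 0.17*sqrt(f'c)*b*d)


Vc = 0.17 * sqrt(40) * 233 * 657 / 1000
= 164.59 kN

164.59


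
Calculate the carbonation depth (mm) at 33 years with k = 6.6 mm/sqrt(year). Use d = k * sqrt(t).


depth = k * sqrt(t)
= 6.6 * sqrt(33)
= 37.91 mm

37.91


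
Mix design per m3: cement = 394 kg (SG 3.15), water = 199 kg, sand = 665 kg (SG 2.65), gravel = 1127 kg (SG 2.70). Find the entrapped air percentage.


Vol cement = 394 / (3.15 * 1000) = 0.125079 m3
Vol water = 199 / 1000 = 0.199 m3
Vol sand = 665 / (2.65 * 1000) = 0.250943 m3
Vol gravel = 1127 / (2.70 * 1000) = 0.417407 m3
Total solid + water volume = 0.99243 m3
Air = (1 - 0.99243) * 100 = 0.76%

0.76


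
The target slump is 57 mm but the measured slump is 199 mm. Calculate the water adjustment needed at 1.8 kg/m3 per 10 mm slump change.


Difference = 57 - 199 = -142 mm
Water adjustment = -142 * 1.8 / 10 = -25.6 kg/m3

-25.6


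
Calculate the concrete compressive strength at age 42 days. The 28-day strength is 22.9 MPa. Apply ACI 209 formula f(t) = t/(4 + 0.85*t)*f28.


f(42) = 42 / (4 + 0.85 * 42) * 22.9
= 42 / 39.7 * 22.9
= 24.23 MPa

24.23


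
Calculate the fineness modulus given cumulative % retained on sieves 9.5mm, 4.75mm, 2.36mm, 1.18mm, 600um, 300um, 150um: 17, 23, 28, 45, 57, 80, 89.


FM = sum(cumulative % retained) / 100
= 339 / 100
= 3.39

3.39


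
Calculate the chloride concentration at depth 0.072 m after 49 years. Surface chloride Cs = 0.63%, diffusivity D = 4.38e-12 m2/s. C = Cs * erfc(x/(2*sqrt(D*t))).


t_seconds = 49 * 365.25 * 24 * 3600 = 1546322400.0 s
arg = 0.072 / (2 * sqrt(4.38e-12 * 1546322400.0))
= 0.4374
erfc(0.4374) = 0.5362
C = 0.63 * 0.5362 = 0.3378%

0.3378


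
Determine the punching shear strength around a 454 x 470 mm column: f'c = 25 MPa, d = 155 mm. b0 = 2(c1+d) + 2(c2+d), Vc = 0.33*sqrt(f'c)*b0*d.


b0 = 2*(454 + 155) + 2*(470 + 155) = 2468 mm
Vc = 0.33 * sqrt(25) * 2468 * 155 / 1000
= 631.19 kN

631.19


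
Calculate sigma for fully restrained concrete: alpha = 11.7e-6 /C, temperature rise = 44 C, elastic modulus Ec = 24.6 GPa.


sigma = alpha * dT * Ec
= 11.7e-6 * 44 * 24.6 * 1000
= 12.664 MPa

12.664


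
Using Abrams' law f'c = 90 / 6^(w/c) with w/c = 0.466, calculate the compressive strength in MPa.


f'c = 90 / 6^0.466
= 90 / 2.305
= 39.05 MPa

39.05


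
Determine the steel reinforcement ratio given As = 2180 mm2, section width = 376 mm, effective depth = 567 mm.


rho = As / (b * d)
= 2180 / (376 * 567)
= 0.0102

0.0102


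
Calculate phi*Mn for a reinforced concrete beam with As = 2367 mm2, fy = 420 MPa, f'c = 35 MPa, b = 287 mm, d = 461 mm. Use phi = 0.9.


a = As * fy / (0.85 * f'c * b)
= 2367 * 420 / (0.85 * 35 * 287)
= 116.4337 mm
Mn = As * fy * (d - a/2) / 10^6
= 400.4228 kN-m
phi*Mn = 0.9 * 400.4228 = 360.38 kN-m

360.38


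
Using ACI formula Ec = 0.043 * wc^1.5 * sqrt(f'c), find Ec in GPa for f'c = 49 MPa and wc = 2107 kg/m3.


Ec = 0.043 * 2107^1.5 * sqrt(49) / 1000
= 29.11 GPa

29.11


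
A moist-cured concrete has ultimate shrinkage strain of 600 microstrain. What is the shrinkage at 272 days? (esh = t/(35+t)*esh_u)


esh(272) = 272 / (35 + 272) * 600
= 272 / 307 * 600
= 531.6 microstrain

531.6


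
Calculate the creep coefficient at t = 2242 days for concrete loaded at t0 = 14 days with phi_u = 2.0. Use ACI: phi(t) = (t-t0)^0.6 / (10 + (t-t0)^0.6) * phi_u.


dt = 2242 - 14 = 2228
phi = 2228^0.6 / (10 + 2228^0.6) * 2.0
= 1.821

1.821


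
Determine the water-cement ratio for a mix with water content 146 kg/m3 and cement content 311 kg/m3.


w/c = water / cement
w/c = 146 / 311 = 0.469

0.469


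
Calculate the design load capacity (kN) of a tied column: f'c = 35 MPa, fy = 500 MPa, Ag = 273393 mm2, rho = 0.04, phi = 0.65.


Ast = rho * Ag = 0.04 * 273393 = 10935.72 mm2
phi*Pn = 0.65 * 0.80 * (0.85 * 35 * (273393 - 10935.72) + 500 * 10935.72) / 1000
= 6903.5 kN

6903.5


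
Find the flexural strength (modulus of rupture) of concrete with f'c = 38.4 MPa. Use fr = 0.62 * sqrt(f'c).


fr = 0.62 * sqrt(38.4)
= 3.842 MPa

3.842


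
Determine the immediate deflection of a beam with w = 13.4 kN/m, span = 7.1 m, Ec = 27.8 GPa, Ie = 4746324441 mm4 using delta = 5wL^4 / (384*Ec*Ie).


Convert: L = 7.1 m = 7100 mm, Ec = 27.8 GPa = 27800 MPa
delta = 5 * 13.4 * 7100^4 / (384 * 27800 * 4746324441)
= 3.36 mm

3.36


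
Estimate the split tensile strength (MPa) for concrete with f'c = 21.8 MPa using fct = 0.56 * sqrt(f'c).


fct = 0.56 * sqrt(21.8)
= 0.56 * 4.669
= 2.615 MPa

2.615


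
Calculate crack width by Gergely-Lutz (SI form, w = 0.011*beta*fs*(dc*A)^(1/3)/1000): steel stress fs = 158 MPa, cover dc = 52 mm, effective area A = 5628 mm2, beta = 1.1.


w = 0.011 * beta * fs * (dc * A)^(1/3) / 1000
= 0.011 * 1.1 * 158 * (52 * 5628)^(1/3) / 1000
= 0.127 mm

0.127


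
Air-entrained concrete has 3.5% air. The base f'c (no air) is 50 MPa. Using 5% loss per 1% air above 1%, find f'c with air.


Strength loss = (3.5 - 1) * 5 = 12.5%
f'c = 50 * (1 - 12.5/100)
= 43.75 MPa

43.75


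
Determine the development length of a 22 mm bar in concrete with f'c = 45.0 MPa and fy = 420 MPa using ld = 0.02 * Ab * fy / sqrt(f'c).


Ab = pi * 22^2 / 4 = 380.133 mm2
ld = 0.02 * 380.133 * 420 / sqrt(45.0)
= 476.0 mm

476.0


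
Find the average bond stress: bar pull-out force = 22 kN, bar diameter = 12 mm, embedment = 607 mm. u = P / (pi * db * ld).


u = P / (pi * db * ld)
= 22 * 1000 / (pi * 12 * 607)
= 0.961 MPa

0.961


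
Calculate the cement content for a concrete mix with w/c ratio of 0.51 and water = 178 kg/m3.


Cement = water / (w/c)
= 178 / 0.51
= 349.0 kg/m3

349.0


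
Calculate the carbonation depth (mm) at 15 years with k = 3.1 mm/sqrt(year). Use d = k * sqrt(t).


depth = k * sqrt(t)
= 3.1 * sqrt(15)
= 12.01 mm

12.01


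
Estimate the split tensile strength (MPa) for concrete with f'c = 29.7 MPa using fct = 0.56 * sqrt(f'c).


fct = 0.56 * sqrt(29.7)
= 0.56 * 5.45
= 3.052 MPa

3.052


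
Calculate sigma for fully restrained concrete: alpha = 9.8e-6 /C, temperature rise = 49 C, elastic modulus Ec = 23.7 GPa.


sigma = alpha * dT * Ec
= 9.8e-6 * 49 * 23.7 * 1000
= 11.381 MPa

11.381


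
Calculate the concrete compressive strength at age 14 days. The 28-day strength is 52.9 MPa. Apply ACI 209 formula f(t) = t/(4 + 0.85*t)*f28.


f(14) = 14 / (4 + 0.85 * 14) * 52.9
= 14 / 15.9 * 52.9
= 46.58 MPa

46.58


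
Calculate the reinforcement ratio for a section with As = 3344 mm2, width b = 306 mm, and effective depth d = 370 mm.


rho = As / (b * d)
= 3344 / (306 * 370)
= 0.0295

0.0295


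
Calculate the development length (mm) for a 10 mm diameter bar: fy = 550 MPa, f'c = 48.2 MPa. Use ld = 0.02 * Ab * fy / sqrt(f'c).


Ab = pi * 10^2 / 4 = 78.54 mm2
ld = 0.02 * 78.54 * 550 / sqrt(48.2)
= 124.4 mm

124.4


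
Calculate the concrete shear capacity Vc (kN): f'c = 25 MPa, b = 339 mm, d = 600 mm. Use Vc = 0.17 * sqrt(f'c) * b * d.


Vc = 0.17 * sqrt(25) * 339 * 600 / 1000
= 172.89 kN

172.89


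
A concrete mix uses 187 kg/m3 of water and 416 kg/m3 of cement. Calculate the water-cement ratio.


w/c = water / cement
w/c = 187 / 416 = 0.45

0.45


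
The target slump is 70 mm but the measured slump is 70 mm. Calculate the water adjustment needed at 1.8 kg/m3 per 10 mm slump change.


Difference = 70 - 70 = 0 mm
Water adjustment = 0 * 1.8 / 10 = 0.0 kg/m3

0.0


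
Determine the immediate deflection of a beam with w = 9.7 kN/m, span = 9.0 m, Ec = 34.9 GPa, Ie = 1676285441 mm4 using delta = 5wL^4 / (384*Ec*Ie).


Convert: L = 9.0 m = 9000 mm, Ec = 34.9 GPa = 34900 MPa
delta = 5 * 9.7 * 9000^4 / (384 * 34900 * 1676285441)
= 14.16 mm

14.16


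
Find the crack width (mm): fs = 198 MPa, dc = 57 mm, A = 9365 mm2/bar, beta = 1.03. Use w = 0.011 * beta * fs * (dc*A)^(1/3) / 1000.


w = 0.011 * beta * fs * (dc * A)^(1/3) / 1000
= 0.011 * 1.03 * 198 * (57 * 9365)^(1/3) / 1000
= 0.182 mm

0.182


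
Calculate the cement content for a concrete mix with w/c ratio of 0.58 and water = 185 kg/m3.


Cement = water / (w/c)
= 185 / 0.58
= 319.0 kg/m3

319.0


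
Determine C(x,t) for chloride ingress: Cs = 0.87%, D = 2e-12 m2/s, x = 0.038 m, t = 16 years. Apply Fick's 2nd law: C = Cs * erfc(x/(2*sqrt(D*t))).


t_seconds = 16 * 365.25 * 24 * 3600 = 504921600.0 s
arg = 0.038 / (2 * sqrt(2e-12 * 504921600.0))
= 0.5979
erfc(0.5979) = 0.3978
C = 0.87 * 0.3978 = 0.3461%

0.3461


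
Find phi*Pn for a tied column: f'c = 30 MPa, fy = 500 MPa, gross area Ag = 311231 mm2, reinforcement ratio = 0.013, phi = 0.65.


Ast = rho * Ag = 0.013 * 311231 = 4046.003 mm2
phi*Pn = 0.65 * 0.80 * (0.85 * 30 * (311231 - 4046.003) + 500 * 4046.003) / 1000
= 5125.23 kN

5125.23


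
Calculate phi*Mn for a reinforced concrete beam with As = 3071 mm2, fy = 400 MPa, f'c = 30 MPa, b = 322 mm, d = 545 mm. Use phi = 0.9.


a = As * fy / (0.85 * f'c * b)
= 3071 * 400 / (0.85 * 30 * 322)
= 149.6042 mm
Mn = As * fy * (d - a/2) / 10^6
= 577.5911 kN-m
phi*Mn = 0.9 * 577.5911 = 519.83 kN-m

519.83


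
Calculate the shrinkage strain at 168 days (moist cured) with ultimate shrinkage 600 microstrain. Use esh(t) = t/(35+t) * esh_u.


esh(168) = 168 / (35 + 168) * 600
= 168 / 203 * 600
= 496.6 microstrain

496.6


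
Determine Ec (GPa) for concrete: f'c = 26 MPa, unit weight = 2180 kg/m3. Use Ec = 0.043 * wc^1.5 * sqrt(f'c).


Ec = 0.043 * 2180^1.5 * sqrt(26) / 1000
= 22.32 GPa

22.32


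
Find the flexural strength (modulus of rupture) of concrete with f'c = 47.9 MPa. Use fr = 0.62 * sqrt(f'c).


fr = 0.62 * sqrt(47.9)
= 4.291 MPa

4.291


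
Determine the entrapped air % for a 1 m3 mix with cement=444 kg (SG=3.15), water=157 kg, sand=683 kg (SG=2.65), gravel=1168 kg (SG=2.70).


Vol cement = 444 / (3.15 * 1000) = 0.140952 m3
Vol water = 157 / 1000 = 0.157 m3
Vol sand = 683 / (2.65 * 1000) = 0.257736 m3
Vol gravel = 1168 / (2.70 * 1000) = 0.432593 m3
Total solid + water volume = 0.988281 m3
Air = (1 - 0.988281) * 100 = 1.17%

1.17


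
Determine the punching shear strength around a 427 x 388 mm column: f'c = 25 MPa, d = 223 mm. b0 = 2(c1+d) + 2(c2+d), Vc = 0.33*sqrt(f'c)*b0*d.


b0 = 2*(427 + 223) + 2*(388 + 223) = 2522 mm
Vc = 0.33 * sqrt(25) * 2522 * 223 / 1000
= 927.97 kN

927.97


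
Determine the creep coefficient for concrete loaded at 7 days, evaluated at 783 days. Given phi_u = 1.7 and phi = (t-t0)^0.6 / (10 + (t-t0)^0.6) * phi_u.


dt = 783 - 7 = 776
phi = 776^0.6 / (10 + 776^0.6) * 1.7
= 1.435

1.435


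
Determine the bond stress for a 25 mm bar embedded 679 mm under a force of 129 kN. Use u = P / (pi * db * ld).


u = P / (pi * db * ld)
= 129 * 1000 / (pi * 25 * 679)
= 2.419 MPa

2.419


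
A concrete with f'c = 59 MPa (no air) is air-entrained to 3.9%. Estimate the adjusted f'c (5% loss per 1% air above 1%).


Strength loss = (3.9 - 1) * 5 = 14.5%
f'c = 59 * (1 - 14.5/100)
= 50.45 MPa

50.45


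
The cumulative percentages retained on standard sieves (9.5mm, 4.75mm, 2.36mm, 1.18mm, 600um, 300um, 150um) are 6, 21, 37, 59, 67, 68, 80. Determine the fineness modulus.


FM = sum(cumulative % retained) / 100
= 338 / 100
= 3.38

3.38


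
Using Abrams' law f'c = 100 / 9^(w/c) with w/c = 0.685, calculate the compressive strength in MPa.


f'c = 100 / 9^0.685
= 100 / 4.505
= 22.2 MPa

22.2


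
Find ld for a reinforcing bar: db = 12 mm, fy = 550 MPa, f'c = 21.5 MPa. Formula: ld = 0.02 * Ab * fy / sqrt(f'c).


Ab = pi * 12^2 / 4 = 113.097 mm2
ld = 0.02 * 113.097 * 550 / sqrt(21.5)
= 268.3 mm

268.3


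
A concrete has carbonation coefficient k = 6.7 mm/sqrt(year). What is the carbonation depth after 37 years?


depth = k * sqrt(t)
= 6.7 * sqrt(37)
= 40.75 mm

40.75


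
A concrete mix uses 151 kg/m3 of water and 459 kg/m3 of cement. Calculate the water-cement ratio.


w/c = water / cement
w/c = 151 / 459 = 0.329

0.329


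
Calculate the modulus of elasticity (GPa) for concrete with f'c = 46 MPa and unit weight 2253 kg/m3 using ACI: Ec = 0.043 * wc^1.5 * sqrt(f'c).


Ec = 0.043 * 2253^1.5 * sqrt(46) / 1000
= 31.19 GPa

31.19


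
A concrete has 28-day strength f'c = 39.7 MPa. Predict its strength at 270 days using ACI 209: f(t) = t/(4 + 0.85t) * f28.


f(270) = 270 / (4 + 0.85 * 270) * 39.7
= 270 / 233.5 * 39.7
= 45.91 MPa

45.91


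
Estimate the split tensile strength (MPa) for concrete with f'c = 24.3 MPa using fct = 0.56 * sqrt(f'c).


fct = 0.56 * sqrt(24.3)
= 0.56 * 4.93
= 2.761 MPa

2.761


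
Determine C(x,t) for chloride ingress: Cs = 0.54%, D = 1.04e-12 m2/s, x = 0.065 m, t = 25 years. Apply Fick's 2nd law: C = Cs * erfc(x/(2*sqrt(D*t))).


t_seconds = 25 * 365.25 * 24 * 3600 = 788940000.0 s
arg = 0.065 / (2 * sqrt(1.04e-12 * 788940000.0))
= 1.1346
erfc(1.1346) = 0.1086
C = 0.54 * 0.1086 = 0.0586%

0.0586


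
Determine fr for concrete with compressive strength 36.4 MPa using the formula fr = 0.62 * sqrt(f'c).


fr = 0.62 * sqrt(36.4)
= 3.741 MPa

3.741


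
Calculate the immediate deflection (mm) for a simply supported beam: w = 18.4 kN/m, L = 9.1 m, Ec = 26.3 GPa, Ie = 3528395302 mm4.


Convert: L = 9.1 m = 9100 mm, Ec = 26.3 GPa = 26300 MPa
delta = 5 * 18.4 * 9100^4 / (384 * 26300 * 3528395302)
= 17.7 mm

17.7


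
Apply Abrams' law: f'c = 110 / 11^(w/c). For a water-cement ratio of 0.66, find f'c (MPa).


f'c = 110 / 11^0.66
= 110 / 4.868
= 22.6 MPa

22.6


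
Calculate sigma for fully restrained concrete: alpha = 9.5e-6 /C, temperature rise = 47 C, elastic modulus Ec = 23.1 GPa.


sigma = alpha * dT * Ec
= 9.5e-6 * 47 * 23.1 * 1000
= 10.314 MPa

10.314


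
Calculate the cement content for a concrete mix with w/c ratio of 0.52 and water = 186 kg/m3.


Cement = water / (w/c)
= 186 / 0.52
= 357.7 kg/m3

357.7


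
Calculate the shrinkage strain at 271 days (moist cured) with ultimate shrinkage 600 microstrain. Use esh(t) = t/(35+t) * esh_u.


esh(271) = 271 / (35 + 271) * 600
= 271 / 306 * 600
= 531.4 microstrain

531.4


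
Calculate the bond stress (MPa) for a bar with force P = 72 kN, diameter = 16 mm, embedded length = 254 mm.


u = P / (pi * db * ld)
= 72 * 1000 / (pi * 16 * 254)
= 5.639 MPa

5.639


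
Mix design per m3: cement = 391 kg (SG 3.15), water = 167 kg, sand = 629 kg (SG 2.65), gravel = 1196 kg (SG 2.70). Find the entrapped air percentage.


Vol cement = 391 / (3.15 * 1000) = 0.124127 m3
Vol water = 167 / 1000 = 0.167 m3
Vol sand = 629 / (2.65 * 1000) = 0.237358 m3
Vol gravel = 1196 / (2.70 * 1000) = 0.442963 m3
Total solid + water volume = 0.971448 m3
Air = (1 - 0.971448) * 100 = 2.86%

2.86


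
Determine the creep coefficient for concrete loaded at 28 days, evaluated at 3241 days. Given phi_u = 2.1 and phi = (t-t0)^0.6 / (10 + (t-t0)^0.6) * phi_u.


dt = 3241 - 28 = 3213
phi = 3213^0.6 / (10 + 3213^0.6) * 2.1
= 1.947

1.947


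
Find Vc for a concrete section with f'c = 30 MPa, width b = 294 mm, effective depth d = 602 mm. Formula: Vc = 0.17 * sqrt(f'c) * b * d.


Vc = 0.17 * sqrt(30) * 294 * 602 / 1000
= 164.8 kN

164.8


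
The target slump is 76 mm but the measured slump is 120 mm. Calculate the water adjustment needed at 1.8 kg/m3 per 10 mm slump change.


Difference = 76 - 120 = -44 mm
Water adjustment = -44 * 1.8 / 10 = -7.9 kg/m3

-7.9


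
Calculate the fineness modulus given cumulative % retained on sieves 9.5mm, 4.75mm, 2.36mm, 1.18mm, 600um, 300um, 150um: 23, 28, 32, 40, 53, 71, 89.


FM = sum(cumulative % retained) / 100
= 336 / 100
= 3.36

3.36


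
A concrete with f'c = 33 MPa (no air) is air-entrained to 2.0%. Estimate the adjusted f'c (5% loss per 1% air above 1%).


Strength loss = (2.0 - 1) * 5 = 5.0%
f'c = 33 * (1 - 5.0/100)
= 31.35 MPa

31.35


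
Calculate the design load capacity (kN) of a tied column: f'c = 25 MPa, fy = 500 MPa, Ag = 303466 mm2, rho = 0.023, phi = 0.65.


Ast = rho * Ag = 0.023 * 303466 = 6979.718 mm2
phi*Pn = 0.65 * 0.80 * (0.85 * 25 * (303466 - 6979.718) + 500 * 6979.718) / 1000
= 5090.9 kN

5090.9


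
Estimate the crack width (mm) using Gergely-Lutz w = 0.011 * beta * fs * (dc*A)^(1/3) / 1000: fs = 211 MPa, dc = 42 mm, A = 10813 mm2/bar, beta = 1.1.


w = 0.011 * beta * fs * (dc * A)^(1/3) / 1000
= 0.011 * 1.1 * 211 * (42 * 10813)^(1/3) / 1000
= 0.196 mm

0.196


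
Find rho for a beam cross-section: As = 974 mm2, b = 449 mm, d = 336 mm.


rho = As / (b * d)
= 974 / (449 * 336)
= 0.0065

0.0065


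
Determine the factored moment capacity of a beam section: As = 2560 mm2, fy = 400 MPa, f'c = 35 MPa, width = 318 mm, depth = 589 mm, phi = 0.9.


a = As * fy / (0.85 * f'c * b)
= 2560 * 400 / (0.85 * 35 * 318)
= 108.2395 mm
Mn = As * fy * (d - a/2) / 10^6
= 547.7174 kN-m
phi*Mn = 0.9 * 547.7174 = 492.95 kN-m

492.95


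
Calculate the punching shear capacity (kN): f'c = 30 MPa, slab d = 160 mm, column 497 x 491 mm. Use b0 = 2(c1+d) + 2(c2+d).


b0 = 2*(497 + 160) + 2*(491 + 160) = 2616 mm
Vc = 0.33 * sqrt(30) * 2616 * 160 / 1000
= 756.54 kN

756.54


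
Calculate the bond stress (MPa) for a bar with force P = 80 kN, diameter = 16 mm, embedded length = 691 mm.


u = P / (pi * db * ld)
= 80 * 1000 / (pi * 16 * 691)
= 2.303 MPa

2.303


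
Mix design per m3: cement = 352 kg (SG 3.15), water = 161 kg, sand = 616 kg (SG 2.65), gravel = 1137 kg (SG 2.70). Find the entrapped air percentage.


Vol cement = 352 / (3.15 * 1000) = 0.111746 m3
Vol water = 161 / 1000 = 0.161 m3
Vol sand = 616 / (2.65 * 1000) = 0.232453 m3
Vol gravel = 1137 / (2.70 * 1000) = 0.421111 m3
Total solid + water volume = 0.92631 m3
Air = (1 - 0.92631) * 100 = 7.37%

7.37


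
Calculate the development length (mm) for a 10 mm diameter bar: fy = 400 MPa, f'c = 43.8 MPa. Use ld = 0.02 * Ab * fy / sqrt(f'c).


Ab = pi * 10^2 / 4 = 78.54 mm2
ld = 0.02 * 78.54 * 400 / sqrt(43.8)
= 94.9 mm

94.9


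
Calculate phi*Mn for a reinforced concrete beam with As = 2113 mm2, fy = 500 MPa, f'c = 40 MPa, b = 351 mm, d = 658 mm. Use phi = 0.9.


a = As * fy / (0.85 * f'c * b)
= 2113 * 500 / (0.85 * 40 * 351)
= 88.5286 mm
Mn = As * fy * (d - a/2) / 10^6
= 648.4118 kN-m
phi*Mn = 0.9 * 648.4118 = 583.57 kN-m

583.57


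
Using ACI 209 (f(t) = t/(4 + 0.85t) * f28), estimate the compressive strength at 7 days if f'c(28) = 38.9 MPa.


f(7) = 7 / (4 + 0.85 * 7) * 38.9
= 7 / 9.95 * 38.9
= 27.37 MPa

27.37


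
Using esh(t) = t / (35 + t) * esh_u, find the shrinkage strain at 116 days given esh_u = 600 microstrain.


esh(116) = 116 / (35 + 116) * 600
= 116 / 151 * 600
= 460.9 microstrain

460.9


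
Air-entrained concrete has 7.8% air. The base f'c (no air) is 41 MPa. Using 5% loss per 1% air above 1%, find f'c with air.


Strength loss = (7.8 - 1) * 5 = 34.0%
f'c = 41 * (1 - 34.0/100)
= 27.06 MPa

27.06


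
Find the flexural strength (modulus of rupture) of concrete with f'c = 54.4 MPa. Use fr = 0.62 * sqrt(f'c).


fr = 0.62 * sqrt(54.4)
= 4.573 MPa

4.573


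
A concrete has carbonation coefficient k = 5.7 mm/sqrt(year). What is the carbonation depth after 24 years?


depth = k * sqrt(t)
= 5.7 * sqrt(24)
= 27.92 mm

27.92


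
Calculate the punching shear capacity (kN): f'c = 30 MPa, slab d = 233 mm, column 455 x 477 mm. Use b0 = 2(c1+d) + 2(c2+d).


b0 = 2*(455 + 233) + 2*(477 + 233) = 2796 mm
Vc = 0.33 * sqrt(30) * 2796 * 233 / 1000
= 1177.52 kN

1177.52


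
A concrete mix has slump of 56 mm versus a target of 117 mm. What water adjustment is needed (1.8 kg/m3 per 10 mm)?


Difference = 117 - 56 = 61 mm
Water adjustment = 61 * 1.8 / 10 = 11.0 kg/m3

11.0


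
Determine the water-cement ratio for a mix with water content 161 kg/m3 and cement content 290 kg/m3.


w/c = water / cement
w/c = 161 / 290 = 0.555

0.555


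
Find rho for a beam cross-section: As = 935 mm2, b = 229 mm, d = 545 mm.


rho = As / (b * d)
= 935 / (229 * 545)
= 0.0075

0.0075
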